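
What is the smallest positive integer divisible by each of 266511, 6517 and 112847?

237994323

266511 = 3 · 7⁴ · 37; 6517 = 7³ · 19; 112847 = 7⁴ · 47
lcm takes max exponent of each prime: 3 · 7⁴ · 19 · 37 · 47 = 237994323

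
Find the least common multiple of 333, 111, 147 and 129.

lcm(333, 111) = 333·111/gcd = 36963/111 = 333
lcm(333, 147) = 333·147/gcd = 48951/3 = 16317
lcm(16317, 129) = 16317·129/gcd = 2104893/3 = 701631

701631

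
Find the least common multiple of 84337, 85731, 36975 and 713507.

315653481142725

lcm(84337, 85731) = 84337·85731/gcd = 7230295347/697 = 10373451
lcm(10373451, 36975) = 10373451·36975/gcd = 383558350725/51 = 7520751975
lcm(7520751975, 713507) = 7520751975·713507/gcd = 5366109179426325/17 = 315653481142725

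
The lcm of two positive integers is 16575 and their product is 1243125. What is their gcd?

75

gcd·lcm = product, so gcd = 1243125/16575 = 75.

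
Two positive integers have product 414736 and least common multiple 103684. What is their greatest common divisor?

4

gcd·lcm = product, so gcd = 414736/103684 = 4.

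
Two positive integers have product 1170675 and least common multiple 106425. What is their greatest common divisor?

11

From gcd × lcm = pq: gcd = 1170675 / 106425 = 11.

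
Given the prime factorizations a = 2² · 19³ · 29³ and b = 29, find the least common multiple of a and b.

669136604

max exponent per prime: 2² · 19³ · 29³ = 669136604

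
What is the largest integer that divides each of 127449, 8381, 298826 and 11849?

gcd(127449, 8381): 127449 = 15·8381 + 1734; 8381 = 4·1734 + 1445; 1734 = 1·1445 + 289; 1445 = 5·289 + 0 → 289
gcd(289, 298826): 298826 = 1034·289 + 0 → 289
gcd(289, 11849): 11849 = 41·289 + 0 → 289

289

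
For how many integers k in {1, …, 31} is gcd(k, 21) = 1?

18

Prime factors of 21: 3, 7. Count integers ≤ 31 divisible by none of them.
By inclusion–exclusion: 31 − ⌊31/3⌋ − ⌊31/7⌋ + ⌊31/21⌋ = 18.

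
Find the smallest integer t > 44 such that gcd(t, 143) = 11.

55

143 = 11·13. Any t with gcd(t, 143) = 11 is a multiple of 11, say 11s, with s coprime to 13.
Need s > 44/11, so s ≥ 5. First s ≥ 5 with gcd(s, 13) = 1 is s = 5. Thus t = 11·5 = 55.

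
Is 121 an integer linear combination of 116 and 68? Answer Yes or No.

By Bézout, 116u − 68v = 121 has integer solutions iff gcd(116, 68) | 121.
Euclid: 116 = 1·68 + 48; 68 = 1·48 + 20; 48 = 2·20 + 8; 20 = 2·8 + 4; 8 = 2·4 + 0. gcd = 4; 121 mod 4 = 1. No.

No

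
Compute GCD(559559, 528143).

77

Euclid: 559559 = 1·528143 + 31416; 528143 = 16·31416 + 25487; 31416 = 1·25487 + 5929; 25487 = 4·5929 + 1771; 5929 = 3·1771 + 616; 1771 = 2·616 + 539; 616 = 1·539 + 77; 539 = 7·77 + 0. Last nonzero remainder: 77.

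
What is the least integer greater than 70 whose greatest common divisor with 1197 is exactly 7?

Multiples of 7 above 70: 7·11, 7·12, … . Need the cofactor coprime to 1197/7 = 171.
Checking s = 11, 12, … the first with gcd(s, 171) = 1 is s = 11, giving 77.

77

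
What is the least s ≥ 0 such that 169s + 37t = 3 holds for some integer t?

16

Reduce mod 37: 169s ≡ 3 (mod 37). With g = gcd(169, 37) = 1 dividing 3, divide through: 169s ≡ 3 (mod 37).
Since gcd(169, 37) = 1, s ≡ 3·(169)⁻¹ ≡ 16 (mod 37). Smallest non-negative: 16.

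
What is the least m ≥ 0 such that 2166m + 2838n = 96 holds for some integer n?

gcd(2166, 2838) = 6 (Euclid: 2838 = 1·2166 + 672; 2166 = 3·672 + 150; 672 = 4·150 + 72; 150 = 2·72 + 6; 72 = 12·6 + 0), and 6 | 96.
Extended Euclid: 2166·(38) + 2838·(-29) = 6. Scale by 16: m₀ = 608.
General solution m = m₀ + 473t; reducing mod 473 gives m = 135 (and n = -103).

135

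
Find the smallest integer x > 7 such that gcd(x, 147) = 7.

14

Multiples of 7 above 7: 7·2, 7·3, … . Need the cofactor coprime to 147/7 = 21.
Checking s = 2, 3, … the first with gcd(s, 21) = 1 is s = 2, giving 14.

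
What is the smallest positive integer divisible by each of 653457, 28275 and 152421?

653457 = 3 · 7 · 29² · 37; 28275 = 3 · 5² · 13 · 29; 152421 = 3 · 23 · 47²
lcm takes max exponent of each prime: 3 · 5² · 7 · 13 · 23 · 29² · 37 · 47² = 10790061684675

10790061684675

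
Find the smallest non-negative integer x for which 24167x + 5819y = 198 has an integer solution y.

59

gcd(24167, 5819) = 11 (Euclid: 24167 = 4·5819 + 891; 5819 = 6·891 + 473; 891 = 1·473 + 418; 473 = 1·418 + 55; 418 = 7·55 + 33; 55 = 1·33 + 22; 33 = 1·22 + 11; 22 = 2·11 + 0), and 11 | 198.
Extended Euclid: 24167·(209) + 5819·(-868) = 11. Scale by 18: x₀ = 3762.
General solution x = x₀ + 529t; reducing mod 529 gives x = 59 (and y = -245).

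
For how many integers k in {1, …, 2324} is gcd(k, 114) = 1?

734

Prime factors of 114: 2, 3, 19. Count integers ≤ 2324 divisible by none of them.
By inclusion–exclusion: 2324 − ⌊2324/2⌋ − ⌊2324/3⌋ − ⌊2324/19⌋ + ⌊2324/6⌋ + ⌊2324/38⌋ + ⌊2324/57⌋ − ⌊2324/114⌋ = 734.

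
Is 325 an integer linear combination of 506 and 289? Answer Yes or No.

Yes

gcd(506, 289): 506 = 1·289 + 217; 289 = 1·217 + 72; 217 = 3·72 + 1; 72 = 72·1 + 0 → 1
1 divides 325, so a solution exists.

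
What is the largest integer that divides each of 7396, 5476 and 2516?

4

gcd(7396, 5476): 7396 = 1·5476 + 1920; 5476 = 2·1920 + 1636; 1920 = 1·1636 + 284; 1636 = 5·284 + 216; 284 = 1·216 + 68; 216 = 3·68 + 12; 68 = 5·12 + 8; 12 = 1·8 + 4; 8 = 2·4 + 0 → 4
gcd(4, 2516): 2516 = 629·4 + 0 → 4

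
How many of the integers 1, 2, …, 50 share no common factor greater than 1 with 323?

46

323 = 17·19. Inclusion–exclusion on these primes:
50 − ⌊50/17⌋ − ⌊50/19⌋ + ⌊50/323⌋ = 46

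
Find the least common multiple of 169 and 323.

gcd first: 323 = 1·169 + 154; 169 = 1·154 + 15; 154 = 10·15 + 4; 15 = 3·4 + 3; 4 = 1·3 + 1; 3 = 3·1 + 0 → gcd = 1
lcm = 169·323/gcd = 54587/1 = 54587

54587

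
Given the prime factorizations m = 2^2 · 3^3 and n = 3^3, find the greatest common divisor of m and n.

min exponent per shared prime: 3^3 = 27

27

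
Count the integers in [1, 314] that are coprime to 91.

249

Prime factors of 91: 7, 13. Count integers ≤ 314 divisible by none of them.
By inclusion–exclusion: 314 − ⌊314/7⌋ − ⌊314/13⌋ + ⌊314/91⌋ = 249.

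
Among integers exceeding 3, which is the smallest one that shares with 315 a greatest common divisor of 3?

6

gcd(m, 315) = 3 forces 3 | m; write m = 3s. Then gcd(3s, 3·105) = 3·gcd(s, 105), so need gcd(s, 105) = 1.
3s > 3 gives s ≥ 2. The least s ≥ 2 coprime to 105 is 2, so m = 3·2 = 6.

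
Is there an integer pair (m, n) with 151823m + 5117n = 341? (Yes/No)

By Bézout, 151823m + 5117n = 341 has integer solutions iff gcd(151823, 5117) | 341.
Euclid: 151823 = 29·5117 + 3430; 5117 = 1·3430 + 1687; 3430 = 2·1687 + 56; 1687 = 30·56 + 7; 56 = 8·7 + 0. gcd = 7; 341 mod 7 = 5. No.

No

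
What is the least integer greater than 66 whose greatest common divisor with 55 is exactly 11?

77

Multiples of 11 above 66: 11·7, 11·8, … . Need the cofactor coprime to 55/11 = 5.
Checking s = 7, 8, … the first with gcd(s, 5) = 1 is s = 7, giving 77.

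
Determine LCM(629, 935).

34595

gcd first: 935 = 1·629 + 306; 629 = 2·306 + 17; 306 = 18·17 + 0 → gcd = 17
lcm = 629·935/gcd = 588115/17 = 34595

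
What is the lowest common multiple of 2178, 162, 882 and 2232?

2178 = 2 · 3² · 11²; 162 = 2 · 3⁴; 882 = 2 · 3² · 7²; 2232 = 2³ · 3² · 31
lcm takes max exponent of each prime: 2³ · 3⁴ · 7² · 11² · 31 = 119101752

119101752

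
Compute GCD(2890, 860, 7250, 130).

gcd(2890, 860): 2890 = 3·860 + 310; 860 = 2·310 + 240; 310 = 1·240 + 70; 240 = 3·70 + 30; 70 = 2·30 + 10; 30 = 3·10 + 0 → 10
gcd(10, 7250): 7250 = 725·10 + 0 → 10
gcd(10, 130): 130 = 13·10 + 0 → 10

10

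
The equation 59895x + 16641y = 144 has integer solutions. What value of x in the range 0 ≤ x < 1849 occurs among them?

Euclid: 59895 = 3·16641 + 9972; 16641 = 1·9972 + 6669; 9972 = 1·6669 + 3303; 6669 = 2·3303 + 63; 3303 = 52·63 + 27; 63 = 2·27 + 9; 27 = 3·9 + 0 → gcd = 9; 144 = 9·16.
Back-substitution yields 59895·(-529) + 16641·(1904) = 9, so one solution is x = -529·16 = -8464, y = 1904·16 = 30464.
Solutions in x differ by 16641/9 = 1849; the one in [0, 1849) is -8464 mod 1849 = 781.

781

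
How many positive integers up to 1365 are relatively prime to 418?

418 = 2·11·19. Inclusion–exclusion on these primes:
1365 − ⌊1365/2⌋ − ⌊1365/11⌋ − ⌊1365/19⌋ + ⌊1365/22⌋ + ⌊1365/38⌋ + ⌊1365/209⌋ − ⌊1365/418⌋ = 588

588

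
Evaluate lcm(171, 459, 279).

270351

171 = 3² · 19; 459 = 3³ · 17; 279 = 3² · 31
lcm takes max exponent of each prime: 3³ · 17 · 19 · 31 = 270351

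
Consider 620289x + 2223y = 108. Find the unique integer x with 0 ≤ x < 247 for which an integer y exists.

gcd(620289, 2223) = 9 (Euclid: 620289 = 279·2223 + 72; 2223 = 30·72 + 63; 72 = 1·63 + 9; 63 = 7·9 + 0), and 9 | 108.
Extended Euclid: 620289·(31) + 2223·(-8650) = 9. Scale by 12: x₀ = 372.
General solution x = x₀ + 247t; reducing mod 247 gives x = 125 (and y = -34879).

125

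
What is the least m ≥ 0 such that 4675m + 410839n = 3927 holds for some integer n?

Reduce mod 410839: 4675m ≡ 3927 (mod 410839). With g = gcd(4675, 410839) = 187 dividing 3927, divide through: 25m ≡ 21 (mod 2197).
Since gcd(25, 2197) = 1, m ≡ 21·(25)⁻¹ ≡ 616 (mod 2197). Smallest non-negative: 616.

616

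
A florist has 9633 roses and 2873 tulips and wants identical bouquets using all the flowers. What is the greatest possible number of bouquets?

Euclid: 9633 = 3·2873 + 1014; 2873 = 2·1014 + 845; 1014 = 1·845 + 169; 845 = 5·169 + 0. Last nonzero remainder: 169.

169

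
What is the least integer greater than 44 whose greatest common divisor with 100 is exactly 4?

gcd(t, 100) = 4 forces 4 | t; write t = 4s. Then gcd(4s, 4·25) = 4·gcd(s, 25), so need gcd(s, 25) = 1.
4s > 44 gives s ≥ 12. The least s ≥ 12 coprime to 25 is 12, so t = 4·12 = 48.

48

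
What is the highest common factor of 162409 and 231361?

169

Euclid: 231361 = 1·162409 + 68952; 162409 = 2·68952 + 24505; 68952 = 2·24505 + 19942; 24505 = 1·19942 + 4563; 19942 = 4·4563 + 1690; 4563 = 2·1690 + 1183; 1690 = 1·1183 + 507; 1183 = 2·507 + 169; 507 = 3·169 + 0. Last nonzero remainder: 169.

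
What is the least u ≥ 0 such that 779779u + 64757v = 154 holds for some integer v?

Reduce mod 64757: 779779u ≡ 154 (mod 64757). With g = gcd(779779, 64757) = 77 dividing 154, divide through: 10127u ≡ 2 (mod 841).
Since gcd(10127, 841) = 1, u ≡ 2·(10127)⁻¹ ≡ 793 (mod 841). Smallest non-negative: 793.

793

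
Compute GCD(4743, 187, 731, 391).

4743 = 3² · 17 · 31; 187 = 11 · 17; 731 = 17 · 43; 391 = 17 · 23
gcd takes min exponent of each prime: 17 = 17

17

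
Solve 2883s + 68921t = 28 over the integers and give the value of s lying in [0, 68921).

Euclid: 68921 = 23·2883 + 2612; 2883 = 1·2612 + 271; 2612 = 9·271 + 173; 271 = 1·173 + 98; 173 = 1·98 + 75; 98 = 1·75 + 23; 75 = 3·23 + 6; 23 = 3·6 + 5; 6 = 1·5 + 1; 5 = 5·1 + 0 → gcd = 1; 28 = 1·28.
Back-substitution yields 2883·(-11953) + 68921·(500) = 1, so one solution is s = -11953·28 = -334684, t = 500·28 = 14000.
Solutions in s differ by 68921/1 = 68921; the one in [0, 68921) is -334684 mod 68921 = 9921.

9921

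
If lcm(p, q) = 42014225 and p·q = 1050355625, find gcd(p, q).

gcd·lcm = product, so gcd = 1050355625/42014225 = 25.

25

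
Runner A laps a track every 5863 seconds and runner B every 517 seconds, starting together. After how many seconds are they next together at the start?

5863 = 11 · 13 · 41; 517 = 11 · 47
max exponents: 11 · 13 · 41 · 47 = 275561

275561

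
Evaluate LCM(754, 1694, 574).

lcm(754, 1694) = 754·1694/gcd = 1277276/2 = 638638
lcm(638638, 574) = 638638·574/gcd = 366578212/14 = 26184158

26184158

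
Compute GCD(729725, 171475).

729725 = 5² · 17² · 101
171475 = 5² · 19³
Common: 5² = 25

25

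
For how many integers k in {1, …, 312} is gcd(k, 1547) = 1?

1547 = 7·13·17. Inclusion–exclusion on these primes:
312 − ⌊312/7⌋ − ⌊312/13⌋ − ⌊312/17⌋ + ⌊312/91⌋ + ⌊312/119⌋ + ⌊312/221⌋ − ⌊312/1547⌋ = 232

232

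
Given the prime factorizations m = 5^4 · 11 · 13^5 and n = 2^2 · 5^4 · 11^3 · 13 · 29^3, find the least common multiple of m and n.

max exponent per prime: 2^2 · 5^4 · 11^3 · 13^5 · 29^3 = 30132059710967500

30132059710967500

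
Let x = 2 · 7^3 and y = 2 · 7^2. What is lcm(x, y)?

max exponent per prime: 2 · 7^3 = 686

686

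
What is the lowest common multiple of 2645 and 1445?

764405

gcd first: 2645 = 1·1445 + 1200; 1445 = 1·1200 + 245; 1200 = 4·245 + 220; 245 = 1·220 + 25; 220 = 8·25 + 20; 25 = 1·20 + 5; 20 = 4·5 + 0 → gcd = 5
lcm = 2645·1445/gcd = 3822025/5 = 764405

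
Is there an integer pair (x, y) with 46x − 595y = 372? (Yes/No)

Yes

By Bézout, 46x − 595y = 372 has integer solutions iff gcd(46, 595) | 372.
Euclid: 595 = 12·46 + 43; 46 = 1·43 + 3; 43 = 14·3 + 1; 3 = 3·1 + 0. gcd = 1; 372 mod 1 = 0. Yes.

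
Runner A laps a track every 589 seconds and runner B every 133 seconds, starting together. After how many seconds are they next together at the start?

589 = 19 · 31; 133 = 7 · 19
max exponents: 7 · 19 · 31 = 4123

4123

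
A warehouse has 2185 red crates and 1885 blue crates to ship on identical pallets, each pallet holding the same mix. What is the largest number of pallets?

5

2185 = 5 · 19 · 23
1885 = 5 · 13 · 29
Common: 5 = 5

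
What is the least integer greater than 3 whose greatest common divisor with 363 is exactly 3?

6

Multiples of 3 above 3: 3·2, 3·3, … . Need the cofactor coprime to 363/3 = 121.
Checking s = 2, 3, … the first with gcd(s, 121) = 1 is s = 2, giving 6.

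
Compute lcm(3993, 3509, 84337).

lcm(3993, 3509) = 3993·3509/gcd = 14011437/121 = 115797
lcm(115797, 84337) = 115797·84337/gcd = 9765971589/121 = 80710509

80710509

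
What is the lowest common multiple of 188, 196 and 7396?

17032988

lcm(188, 196) = 188·196/gcd = 36848/4 = 9212
lcm(9212, 7396) = 9212·7396/gcd = 68131952/4 = 17032988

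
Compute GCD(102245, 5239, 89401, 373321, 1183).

gcd(102245, 5239): 102245 = 19·5239 + 2704; 5239 = 1·2704 + 2535; 2704 = 1·2535 + 169; 2535 = 15·169 + 0 → 169
gcd(169, 89401): 89401 = 529·169 + 0 → 169
gcd(169, 373321): 373321 = 2209·169 + 0 → 169
gcd(169, 1183): 1183 = 7·169 + 0 → 169

169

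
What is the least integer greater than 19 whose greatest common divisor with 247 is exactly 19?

38

gcd(m, 247) = 19 forces 19 | m; write m = 19s. Then gcd(19s, 19·13) = 19·gcd(s, 13), so need gcd(s, 13) = 1.
19s > 19 gives s ≥ 2. The least s ≥ 2 coprime to 13 is 2, so m = 19·2 = 38.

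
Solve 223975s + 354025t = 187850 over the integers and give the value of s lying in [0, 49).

Euclid: 354025 = 1·223975 + 130050; 223975 = 1·130050 + 93925; 130050 = 1·93925 + 36125; 93925 = 2·36125 + 21675; 36125 = 1·21675 + 14450; 21675 = 1·14450 + 7225; 14450 = 2·7225 + 0 → gcd = 7225; 187850 = 7225·26.
Back-substitution yields 223975·(19) + 354025·(-12) = 7225, so one solution is s = 19·26 = 494, t = -12·26 = -312.
Solutions in s differ by 354025/7225 = 49; the one in [0, 49) is 494 mod 49 = 4.

4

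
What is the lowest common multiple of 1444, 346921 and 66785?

lcm(1444, 346921) = 1444·346921/gcd = 500953924/361 = 1387684
lcm(1387684, 66785) = 1387684·66785/gcd = 92676475940/361 = 256721540

256721540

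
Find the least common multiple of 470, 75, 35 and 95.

937650

lcm(470, 75) = 470·75/gcd = 35250/5 = 7050
lcm(7050, 35) = 7050·35/gcd = 246750/5 = 49350
lcm(49350, 95) = 49350·95/gcd = 4688250/5 = 937650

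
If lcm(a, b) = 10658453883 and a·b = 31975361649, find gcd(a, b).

3

gcd·lcm = product, so gcd = 31975361649/10658453883 = 3.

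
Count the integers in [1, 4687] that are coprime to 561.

2674

561 = 3·11·17. Inclusion–exclusion on these primes:
4687 − ⌊4687/3⌋ − ⌊4687/11⌋ − ⌊4687/17⌋ + ⌊4687/33⌋ + ⌊4687/51⌋ + ⌊4687/187⌋ − ⌊4687/561⌋ = 2674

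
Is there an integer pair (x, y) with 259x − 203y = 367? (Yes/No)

By Bézout, 259x − 203y = 367 has integer solutions iff gcd(259, 203) | 367.
Euclid: 259 = 1·203 + 56; 203 = 3·56 + 35; 56 = 1·35 + 21; 35 = 1·21 + 14; 21 = 1·14 + 7; 14 = 2·7 + 0. gcd = 7; 367 mod 7 = 3. No.

No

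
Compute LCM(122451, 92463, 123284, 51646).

lcm(122451, 92463) = 122451·92463/gcd = 11322186813/2499 = 4530687
lcm(4530687, 123284) = 4530687·123284/gcd = 558561216108/30821 = 18122748
lcm(18122748, 51646) = 18122748·51646/gcd = 935967443208/1666 = 561805188

561805188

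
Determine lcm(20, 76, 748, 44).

71060

lcm(20, 76) = 20·76/gcd = 1520/4 = 380
lcm(380, 748) = 380·748/gcd = 284240/4 = 71060
lcm(71060, 44) = 71060·44/gcd = 3126640/44 = 71060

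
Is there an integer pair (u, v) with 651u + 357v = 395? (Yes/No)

No

gcd(651, 357): 651 = 1·357 + 294; 357 = 1·294 + 63; 294 = 4·63 + 42; 63 = 1·42 + 21; 42 = 2·21 + 0 → 21
21 does not divide 395, so a solution does not exist.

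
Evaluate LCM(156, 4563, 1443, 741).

12831156

lcm(156, 4563) = 156·4563/gcd = 711828/39 = 18252
lcm(18252, 1443) = 18252·1443/gcd = 26337636/39 = 675324
lcm(675324, 741) = 675324·741/gcd = 500415084/39 = 12831156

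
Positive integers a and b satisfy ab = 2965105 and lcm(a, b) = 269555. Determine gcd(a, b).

11

gcd·lcm = product, so gcd = 2965105/269555 = 11.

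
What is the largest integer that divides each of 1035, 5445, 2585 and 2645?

gcd(1035, 5445): 5445 = 5·1035 + 270; 1035 = 3·270 + 225; 270 = 1·225 + 45; 225 = 5·45 + 0 → 45
gcd(45, 2585): 2585 = 57·45 + 20; 45 = 2·20 + 5; 20 = 4·5 + 0 → 5
gcd(5, 2645): 2645 = 529·5 + 0 → 5

5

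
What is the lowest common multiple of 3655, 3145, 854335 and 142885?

lcm(3655, 3145) = 3655·3145/gcd = 11494975/85 = 135235
lcm(135235, 854335) = 135235·854335/gcd = 115535993725/85 = 1359246985
lcm(1359246985, 142885) = 1359246985·142885/gcd = 194216005451725/85 = 2284894181785

2284894181785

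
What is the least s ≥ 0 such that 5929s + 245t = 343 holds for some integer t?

gcd(5929, 245) = 49 (Euclid: 5929 = 24·245 + 49; 245 = 5·49 + 0), and 49 | 343.
Extended Euclid: 5929·(1) + 245·(-24) = 49. Scale by 7: s₀ = 7.
General solution s = s₀ + 5k; reducing mod 5 gives s = 2 (and t = -47).

2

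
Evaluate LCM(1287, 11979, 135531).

1287 = 3² · 11 · 13; 11979 = 3² · 11³; 135531 = 3² · 11 · 37²
lcm takes max exponent of each prime: 3² · 11³ · 13 · 37² = 213190263

213190263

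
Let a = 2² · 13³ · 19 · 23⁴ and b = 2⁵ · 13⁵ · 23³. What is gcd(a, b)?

106923596

min exponent per shared prime: 2² · 13³ · 23³ = 106923596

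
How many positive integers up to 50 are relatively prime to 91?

40

Prime factors of 91: 7, 13. Count integers ≤ 50 divisible by none of them.
By inclusion–exclusion: 50 − ⌊50/7⌋ − ⌊50/13⌋ + ⌊50/91⌋ = 40.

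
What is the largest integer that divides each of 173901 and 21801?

Euclid: 173901 = 7·21801 + 21294; 21801 = 1·21294 + 507; 21294 = 42·507 + 0. Last nonzero remainder: 507.

507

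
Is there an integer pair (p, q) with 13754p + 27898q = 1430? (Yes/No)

Yes

gcd(13754, 27898): 27898 = 2·13754 + 390; 13754 = 35·390 + 104; 390 = 3·104 + 78; 104 = 1·78 + 26; 78 = 3·26 + 0 → 26
26 divides 1430, so a solution exists.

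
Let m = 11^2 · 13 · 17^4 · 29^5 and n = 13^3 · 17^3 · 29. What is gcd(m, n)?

min exponent per shared prime: 13 · 17^3 · 29 = 1852201

1852201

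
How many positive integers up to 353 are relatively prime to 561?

201

Prime factors of 561: 3, 11, 17. Count integers ≤ 353 divisible by none of them.
By inclusion–exclusion: 353 − ⌊353/3⌋ − ⌊353/11⌋ − ⌊353/17⌋ + ⌊353/33⌋ + ⌊353/51⌋ + ⌊353/187⌋ − ⌊353/561⌋ = 201.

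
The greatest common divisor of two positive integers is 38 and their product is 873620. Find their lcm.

gcd·lcm = product, so lcm = 873620/38 = 22990.

22990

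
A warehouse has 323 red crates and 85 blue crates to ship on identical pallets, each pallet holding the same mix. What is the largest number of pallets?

17

Euclid: 323 = 3·85 + 68; 85 = 1·68 + 17; 68 = 4·17 + 0. Last nonzero remainder: 17.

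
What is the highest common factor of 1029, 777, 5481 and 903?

21

1029 = 3 · 7³; 777 = 3 · 7 · 37; 5481 = 3³ · 7 · 29; 903 = 3 · 7 · 43
gcd takes min exponent of each prime: 3 · 7 = 21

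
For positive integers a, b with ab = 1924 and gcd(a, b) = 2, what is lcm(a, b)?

962

gcd·lcm = product, so lcm = 1924/2 = 962.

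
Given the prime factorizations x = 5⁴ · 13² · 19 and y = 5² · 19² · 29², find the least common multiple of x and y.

max exponent per prime: 5⁴ · 13² · 19² · 29² = 32067855625

32067855625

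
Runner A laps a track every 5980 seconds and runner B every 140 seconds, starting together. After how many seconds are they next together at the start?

gcd first: 5980 = 42·140 + 100; 140 = 1·100 + 40; 100 = 2·40 + 20; 40 = 2·20 + 0 → gcd = 20
lcm = 5980·140/gcd = 837200/20 = 41860

41860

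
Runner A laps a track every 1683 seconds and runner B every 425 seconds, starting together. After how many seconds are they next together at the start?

42075

1683 = 3² · 11 · 17; 425 = 5² · 17
max exponents: 3² · 5² · 11 · 17 = 42075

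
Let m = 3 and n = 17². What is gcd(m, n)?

1

min exponent per shared prime: (none) = 1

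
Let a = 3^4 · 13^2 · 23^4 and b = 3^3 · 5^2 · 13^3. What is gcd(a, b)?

4563

min exponent per shared prime: 3^3 · 13^2 = 4563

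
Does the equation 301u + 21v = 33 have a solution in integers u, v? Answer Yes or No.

No

gcd(301, 21): 301 = 14·21 + 7; 21 = 3·7 + 0 → 7
7 does not divide 33, so a solution does not exist.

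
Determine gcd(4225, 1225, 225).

25

gcd(4225, 1225): 4225 = 3·1225 + 550; 1225 = 2·550 + 125; 550 = 4·125 + 50; 125 = 2·50 + 25; 50 = 2·25 + 0 → 25
gcd(25, 225): 225 = 9·25 + 0 → 25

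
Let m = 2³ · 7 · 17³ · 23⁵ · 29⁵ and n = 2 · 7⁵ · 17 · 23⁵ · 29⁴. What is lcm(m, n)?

max exponent per prime: 2³ · 7⁵ · 17³ · 23⁵ · 29⁵ = 87207958663605512773096

87207958663605512773096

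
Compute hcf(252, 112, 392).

28

gcd(252, 112): 252 = 2·112 + 28; 112 = 4·28 + 0 → 28
gcd(28, 392): 392 = 14·28 + 0 → 28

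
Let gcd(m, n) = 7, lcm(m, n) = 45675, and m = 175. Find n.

1827

m·n = gcd·lcm = 7·45675 = 319725, so n = 319725/175 = 1827.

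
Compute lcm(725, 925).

gcd first: 925 = 1·725 + 200; 725 = 3·200 + 125; 200 = 1·125 + 75; 125 = 1·75 + 50; 75 = 1·50 + 25; 50 = 2·25 + 0 → gcd = 25
lcm = 725·925/gcd = 670625/25 = 26825

26825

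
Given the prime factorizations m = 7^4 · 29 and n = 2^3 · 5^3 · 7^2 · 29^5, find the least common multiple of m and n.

max exponent per prime: 2^3 · 5^3 · 7^4 · 29^5 = 49247268749000

49247268749000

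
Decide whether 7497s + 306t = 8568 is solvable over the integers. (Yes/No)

Yes

gcd(7497, 306): 7497 = 24·306 + 153; 306 = 2·153 + 0 → 153
153 divides 8568, so a solution exists.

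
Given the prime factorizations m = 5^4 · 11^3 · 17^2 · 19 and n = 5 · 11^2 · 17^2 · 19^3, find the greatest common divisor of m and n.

min exponent per shared prime: 5 · 11^2 · 17^2 · 19 = 3322055

3322055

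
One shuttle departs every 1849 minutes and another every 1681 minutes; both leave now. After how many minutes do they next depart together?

1849 = 43²; 1681 = 41²
max exponents: 41² · 43² = 3108169

3108169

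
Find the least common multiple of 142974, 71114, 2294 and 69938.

177772832607942

142974 = 2 · 3² · 13² · 47; 71114 = 2 · 31² · 37; 2294 = 2 · 31 · 37; 69938 = 2 · 11² · 17²
lcm takes max exponent of each prime: 2 · 3² · 11² · 13² · 17² · 31² · 37 · 47 = 177772832607942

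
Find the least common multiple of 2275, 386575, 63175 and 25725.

2275 = 5² · 7 · 13; 386575 = 5² · 7 · 47²; 63175 = 5² · 7 · 19²; 25725 = 3 · 5² · 7³
lcm takes max exponent of each prime: 3 · 5² · 7³ · 13 · 19² · 47² = 266686881825

266686881825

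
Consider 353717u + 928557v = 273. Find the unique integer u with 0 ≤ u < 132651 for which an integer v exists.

gcd(353717, 928557) = 7 (Euclid: 928557 = 2·353717 + 221123; 353717 = 1·221123 + 132594; 221123 = 1·132594 + 88529; 132594 = 1·88529 + 44065; 88529 = 2·44065 + 399; 44065 = 110·399 + 175; 399 = 2·175 + 49; 175 = 3·49 + 28; 49 = 1·28 + 21; 28 = 1·21 + 7; 21 = 3·7 + 0), and 7 | 273.
Extended Euclid: 353717·(37235) + 928557·(-14184) = 7. Scale by 39: u₀ = 1452165.
General solution u = u₀ + 132651t; reducing mod 132651 gives u = 125655 (and v = -47866).

125655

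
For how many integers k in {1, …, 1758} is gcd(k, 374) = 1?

752

Prime factors of 374: 2, 11, 17. Count integers ≤ 1758 divisible by none of them.
By inclusion–exclusion: 1758 − ⌊1758/2⌋ − ⌊1758/11⌋ − ⌊1758/17⌋ + ⌊1758/22⌋ + ⌊1758/34⌋ + ⌊1758/187⌋ − ⌊1758/374⌋ = 752.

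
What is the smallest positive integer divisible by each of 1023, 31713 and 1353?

1023 = 3 · 11 · 31; 31713 = 3 · 11 · 31²; 1353 = 3 · 11 · 41
lcm takes max exponent of each prime: 3 · 11 · 31² · 41 = 1300233

1300233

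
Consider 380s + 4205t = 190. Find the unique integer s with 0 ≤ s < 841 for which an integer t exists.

421

gcd(380, 4205) = 5 (Euclid: 4205 = 11·380 + 25; 380 = 15·25 + 5; 25 = 5·5 + 0), and 5 | 190.
Extended Euclid: 380·(166) + 4205·(-15) = 5. Scale by 38: s₀ = 6308.
General solution s = s₀ + 841k; reducing mod 841 gives s = 421 (and t = -38).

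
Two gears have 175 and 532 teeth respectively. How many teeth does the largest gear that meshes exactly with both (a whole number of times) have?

175 = 5² · 7
532 = 2² · 7 · 19
Common: 7 = 7

7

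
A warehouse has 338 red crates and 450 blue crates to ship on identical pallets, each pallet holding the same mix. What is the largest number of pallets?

338 = 2 · 13²
450 = 2 · 3² · 5²
Common: 2 = 2

2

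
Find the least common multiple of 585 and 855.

11115

gcd first: 855 = 1·585 + 270; 585 = 2·270 + 45; 270 = 6·45 + 0 → gcd = 45
lcm = 585·855/gcd = 500175/45 = 11115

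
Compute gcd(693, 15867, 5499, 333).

9

693 = 3² · 7 · 11; 15867 = 3² · 41 · 43; 5499 = 3² · 13 · 47; 333 = 3² · 37
gcd takes min exponent of each prime: 3² = 9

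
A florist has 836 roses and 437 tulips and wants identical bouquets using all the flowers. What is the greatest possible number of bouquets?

836 = 2² · 11 · 19
437 = 19 · 23
Common: 19 = 19

19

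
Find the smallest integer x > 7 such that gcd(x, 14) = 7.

21

Multiples of 7 above 7: 7·2, 7·3, … . Need the cofactor coprime to 14/7 = 2.
Checking s = 2, 3, … the first with gcd(s, 2) = 1 is s = 3, giving 21.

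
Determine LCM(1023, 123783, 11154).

lcm(1023, 123783) = 1023·123783/gcd = 126630009/1023 = 123783
lcm(123783, 11154) = 123783·11154/gcd = 1380675582/33 = 41838654

41838654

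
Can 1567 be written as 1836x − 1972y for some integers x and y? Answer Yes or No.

gcd(1836, 1972): 1972 = 1·1836 + 136; 1836 = 13·136 + 68; 136 = 2·68 + 0 → 68
68 does not divide 1567, so a solution does not exist.

No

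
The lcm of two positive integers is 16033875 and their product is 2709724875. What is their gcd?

169

From gcd × lcm = mn: gcd = 2709724875 / 16033875 = 169.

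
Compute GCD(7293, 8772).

51

7293 = 3 · 11 · 13 · 17
8772 = 2² · 3 · 17 · 43
Common: 3 · 17 = 51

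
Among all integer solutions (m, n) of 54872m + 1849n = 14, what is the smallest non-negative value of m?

68

Reduce mod 1849: 54872m ≡ 14 (mod 1849). With g = gcd(54872, 1849) = 1 dividing 14, divide through: 54872m ≡ 14 (mod 1849).
Since gcd(54872, 1849) = 1, m ≡ 14·(54872)⁻¹ ≡ 68 (mod 1849). Smallest non-negative: 68.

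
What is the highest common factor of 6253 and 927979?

Euclid: 927979 = 148·6253 + 2535; 6253 = 2·2535 + 1183; 2535 = 2·1183 + 169; 1183 = 7·169 + 0. Last nonzero remainder: 169.

169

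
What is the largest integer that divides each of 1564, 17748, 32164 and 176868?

1564 = 2² · 17 · 23; 17748 = 2² · 3² · 17 · 29; 32164 = 2² · 11 · 17 · 43; 176868 = 2² · 3² · 17³
gcd takes min exponent of each prime: 2² · 17 = 68

68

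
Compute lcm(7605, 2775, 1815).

7605 = 3² · 5 · 13²; 2775 = 3 · 5² · 37; 1815 = 3 · 5 · 11²
lcm takes max exponent of each prime: 3² · 5² · 11² · 13² · 37 = 170237925

170237925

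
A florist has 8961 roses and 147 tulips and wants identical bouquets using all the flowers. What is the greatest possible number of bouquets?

8961 = 3 · 29 · 103
147 = 3 · 7²
Common: 3 = 3

3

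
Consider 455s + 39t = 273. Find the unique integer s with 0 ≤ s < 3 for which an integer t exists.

0

gcd(455, 39) = 13 (Euclid: 455 = 11·39 + 26; 39 = 1·26 + 13; 26 = 2·13 + 0), and 13 | 273.
Extended Euclid: 455·(-1) + 39·(12) = 13. Scale by 21: s₀ = -21.
General solution s = s₀ + 3k; reducing mod 3 gives s = 0 (and t = 7).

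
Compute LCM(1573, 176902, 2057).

1573 = 11² · 13; 176902 = 2 · 11² · 17 · 43; 2057 = 11² · 17
lcm takes max exponent of each prime: 2 · 11² · 13 · 17 · 43 = 2299726

2299726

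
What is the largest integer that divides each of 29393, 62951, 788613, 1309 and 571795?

29393 = 7 · 13 · 17 · 19; 62951 = 7 · 17 · 23²; 788613 = 3 · 7 · 17 · 47²; 1309 = 7 · 11 · 17; 571795 = 5 · 7 · 17 · 31²
gcd takes min exponent of each prime: 7 · 17 = 119

119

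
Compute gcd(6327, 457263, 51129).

9

6327 = 3² · 19 · 37; 457263 = 3² · 23 · 47²; 51129 = 3² · 13 · 19 · 23
gcd takes min exponent of each prime: 3² = 9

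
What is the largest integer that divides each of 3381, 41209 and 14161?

49

gcd(3381, 41209): 41209 = 12·3381 + 637; 3381 = 5·637 + 196; 637 = 3·196 + 49; 196 = 4·49 + 0 → 49
gcd(49, 14161): 14161 = 289·49 + 0 → 49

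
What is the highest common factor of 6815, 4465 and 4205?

5

6815 = 5 · 29 · 47; 4465 = 5 · 19 · 47; 4205 = 5 · 29²
gcd takes min exponent of each prime: 5 = 5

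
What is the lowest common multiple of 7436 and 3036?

7436 = 2² · 11 · 13²; 3036 = 2² · 3 · 11 · 23
max exponents: 2² · 3 · 11 · 13² · 23 = 513084

513084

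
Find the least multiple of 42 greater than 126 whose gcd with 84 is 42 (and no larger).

210

84 = 42·2. Any m with gcd(m, 84) = 42 is a multiple of 42, say 42s, with s coprime to 2.
Need s > 126/42, so s ≥ 4. First s ≥ 4 with gcd(s, 2) = 1 is s = 5. Thus m = 42·5 = 210.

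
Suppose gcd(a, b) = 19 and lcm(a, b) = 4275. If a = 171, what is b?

Using ab = gcd(a,b)·lcm(a,b) = 19·4275 = 81225, we get b = 81225/171 = 475.

475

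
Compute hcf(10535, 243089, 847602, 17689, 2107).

49

gcd(10535, 243089): 243089 = 23·10535 + 784; 10535 = 13·784 + 343; 784 = 2·343 + 98; 343 = 3·98 + 49; 98 = 2·49 + 0 → 49
gcd(49, 847602): 847602 = 17298·49 + 0 → 49
gcd(49, 17689): 17689 = 361·49 + 0 → 49
gcd(49, 2107): 2107 = 43·49 + 0 → 49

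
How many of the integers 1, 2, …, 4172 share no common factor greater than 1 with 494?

1824

Prime factors of 494: 2, 13, 19. Count integers ≤ 4172 divisible by none of them.
By inclusion–exclusion: 4172 − ⌊4172/2⌋ − ⌊4172/13⌋ − ⌊4172/19⌋ + ⌊4172/26⌋ + ⌊4172/38⌋ + ⌊4172/247⌋ − ⌊4172/494⌋ = 1824.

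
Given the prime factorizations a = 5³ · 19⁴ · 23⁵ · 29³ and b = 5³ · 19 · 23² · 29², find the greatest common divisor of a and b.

1056611375

min exponent per shared prime: 5³ · 19 · 23² · 29² = 1056611375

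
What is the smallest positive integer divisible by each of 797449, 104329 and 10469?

797449 = 19² · 47²; 104329 = 17² · 19²; 10469 = 19² · 29
lcm takes max exponent of each prime: 17² · 19² · 29 · 47² = 6683420069

6683420069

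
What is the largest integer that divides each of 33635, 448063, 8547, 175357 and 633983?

7

gcd(33635, 448063): 448063 = 13·33635 + 10808; 33635 = 3·10808 + 1211; 10808 = 8·1211 + 1120; 1211 = 1·1120 + 91; 1120 = 12·91 + 28; 91 = 3·28 + 7; 28 = 4·7 + 0 → 7
gcd(7, 8547): 8547 = 1221·7 + 0 → 7
gcd(7, 175357): 175357 = 25051·7 + 0 → 7
gcd(7, 633983): 633983 = 90569·7 + 0 → 7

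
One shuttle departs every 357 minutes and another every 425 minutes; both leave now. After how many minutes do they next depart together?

8925

357 = 3 · 7 · 17; 425 = 5² · 17
max exponents: 3 · 5² · 7 · 17 = 8925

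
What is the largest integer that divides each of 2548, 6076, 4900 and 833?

49

gcd(2548, 6076): 6076 = 2·2548 + 980; 2548 = 2·980 + 588; 980 = 1·588 + 392; 588 = 1·392 + 196; 392 = 2·196 + 0 → 196
gcd(196, 4900): 4900 = 25·196 + 0 → 196
gcd(196, 833): 833 = 4·196 + 49; 196 = 4·49 + 0 → 49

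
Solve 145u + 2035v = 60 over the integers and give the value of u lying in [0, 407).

Reduce mod 2035: 145u ≡ 60 (mod 2035). With g = gcd(145, 2035) = 5 dividing 60, divide through: 29u ≡ 12 (mod 407).
Since gcd(29, 407) = 1, u ≡ 12·(29)⁻¹ ≡ 239 (mod 407). Smallest non-negative: 239.

239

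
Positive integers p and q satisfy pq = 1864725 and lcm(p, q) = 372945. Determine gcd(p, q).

gcd·lcm = product, so gcd = 1864725/372945 = 5.

5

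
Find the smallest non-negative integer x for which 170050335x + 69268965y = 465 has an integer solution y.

2941728

gcd(170050335, 69268965) = 15 (Euclid: 170050335 = 2·69268965 + 31512405; 69268965 = 2·31512405 + 6244155; 31512405 = 5·6244155 + 291630; 6244155 = 21·291630 + 119925; 291630 = 2·119925 + 51780; 119925 = 2·51780 + 16365; 51780 = 3·16365 + 2685; 16365 = 6·2685 + 255; 2685 = 10·255 + 135; 255 = 1·135 + 120; 135 = 1·120 + 15; 120 = 8·15 + 0), and 15 | 465.
Extended Euclid: 170050335·(541791) + 69268965·(-1330058) = 15. Scale by 31: x₀ = 16795521.
General solution x = x₀ + 4617931t; reducing mod 4617931 gives x = 2941728 (and y = -7221731).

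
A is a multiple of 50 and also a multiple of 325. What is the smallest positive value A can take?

50 = 2 · 5²; 325 = 5² · 13
max exponents: 2 · 5² · 13 = 650

650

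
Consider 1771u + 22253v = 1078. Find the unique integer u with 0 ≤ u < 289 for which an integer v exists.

Euclid: 22253 = 12·1771 + 1001; 1771 = 1·1001 + 770; 1001 = 1·770 + 231; 770 = 3·231 + 77; 231 = 3·77 + 0 → gcd = 77; 1078 = 77·14.
Back-substitution yields 1771·(88) + 22253·(-7) = 77, so one solution is u = 88·14 = 1232, v = -7·14 = -98.
Solutions in u differ by 22253/77 = 289; the one in [0, 289) is 1232 mod 289 = 76.

76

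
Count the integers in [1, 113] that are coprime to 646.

51

646 = 2·17·19. Inclusion–exclusion on these primes:
113 − ⌊113/2⌋ − ⌊113/17⌋ − ⌊113/19⌋ + ⌊113/34⌋ + ⌊113/38⌋ + ⌊113/323⌋ − ⌊113/646⌋ = 51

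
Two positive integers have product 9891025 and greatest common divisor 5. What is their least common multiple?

gcd·lcm = product, so lcm = 9891025/5 = 1978205.

1978205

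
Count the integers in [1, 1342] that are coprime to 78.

412

Prime factors of 78: 2, 3, 13. Count integers ≤ 1342 divisible by none of them.
By inclusion–exclusion: 1342 − ⌊1342/2⌋ − ⌊1342/3⌋ − ⌊1342/13⌋ + ⌊1342/6⌋ + ⌊1342/26⌋ + ⌊1342/39⌋ − ⌊1342/78⌋ = 412.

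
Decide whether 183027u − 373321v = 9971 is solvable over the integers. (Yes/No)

gcd(183027, 373321): 373321 = 2·183027 + 7267; 183027 = 25·7267 + 1352; 7267 = 5·1352 + 507; 1352 = 2·507 + 338; 507 = 1·338 + 169; 338 = 2·169 + 0 → 169
169 divides 9971, so a solution exists.

Yes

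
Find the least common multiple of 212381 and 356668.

5826885116

gcd first: 356668 = 1·212381 + 144287; 212381 = 1·144287 + 68094; 144287 = 2·68094 + 8099; 68094 = 8·8099 + 3302; 8099 = 2·3302 + 1495; 3302 = 2·1495 + 312; 1495 = 4·312 + 247; 312 = 1·247 + 65; 247 = 3·65 + 52; 65 = 1·52 + 13; 52 = 4·13 + 0 → gcd = 13
lcm = 212381·356668/gcd = 75749506508/13 = 5826885116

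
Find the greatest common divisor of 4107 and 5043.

3

4107 = 3 · 37²
5043 = 3 · 41²
Common: 3 = 3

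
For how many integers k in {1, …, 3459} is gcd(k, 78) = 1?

1064

Prime factors of 78: 2, 3, 13. Count integers ≤ 3459 divisible by none of them.
By inclusion–exclusion: 3459 − ⌊3459/2⌋ − ⌊3459/3⌋ − ⌊3459/13⌋ + ⌊3459/6⌋ + ⌊3459/26⌋ + ⌊3459/39⌋ − ⌊3459/78⌋ = 1064.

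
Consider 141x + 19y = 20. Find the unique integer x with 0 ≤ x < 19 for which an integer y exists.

gcd(141, 19) = 1 (Euclid: 141 = 7·19 + 8; 19 = 2·8 + 3; 8 = 2·3 + 2; 3 = 1·2 + 1; 2 = 2·1 + 0), and 1 | 20.
Extended Euclid: 141·(-7) + 19·(52) = 1. Scale by 20: x₀ = -140.
General solution x = x₀ + 19t; reducing mod 19 gives x = 12 (and y = -88).

12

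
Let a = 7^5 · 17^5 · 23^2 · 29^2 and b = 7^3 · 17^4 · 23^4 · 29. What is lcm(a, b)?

max exponent per prime: 7^5 · 17^5 · 23^4 · 29^2 = 5616194590082038319

5616194590082038319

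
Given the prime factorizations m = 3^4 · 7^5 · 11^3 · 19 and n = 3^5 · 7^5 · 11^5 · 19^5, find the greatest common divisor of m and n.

34427610063

min exponent per shared prime: 3^4 · 7^5 · 11^3 · 19 = 34427610063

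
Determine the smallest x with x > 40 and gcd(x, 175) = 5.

175 = 5·35. Any x with gcd(x, 175) = 5 is a multiple of 5, say 5s, with s coprime to 35.
Need s > 40/5, so s ≥ 9. First s ≥ 9 with gcd(s, 35) = 1 is s = 9. Thus x = 5·9 = 45.

45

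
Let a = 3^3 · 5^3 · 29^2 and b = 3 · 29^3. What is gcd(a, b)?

min exponent per shared prime: 3 · 29^2 = 2523

2523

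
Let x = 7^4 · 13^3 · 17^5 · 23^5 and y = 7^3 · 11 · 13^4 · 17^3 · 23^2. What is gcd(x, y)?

min exponent per shared prime: 7^3 · 13^3 · 17^3 · 23^2 = 1958513696867

1958513696867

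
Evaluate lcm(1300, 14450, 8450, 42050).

lcm(1300, 14450) = 1300·14450/gcd = 18785000/50 = 375700
lcm(375700, 8450) = 375700·8450/gcd = 3174665000/650 = 4884100
lcm(4884100, 42050) = 4884100·42050/gcd = 205376405000/50 = 4107528100

4107528100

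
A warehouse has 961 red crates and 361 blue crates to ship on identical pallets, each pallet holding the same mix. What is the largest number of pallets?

1

Euclid: 961 = 2·361 + 239; 361 = 1·239 + 122; 239 = 1·122 + 117; 122 = 1·117 + 5; 117 = 23·5 + 2; 5 = 2·2 + 1; 2 = 2·1 + 0. Last nonzero remainder: 1.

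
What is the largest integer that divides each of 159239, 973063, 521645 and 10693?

159239 = 17² · 19 · 29; 973063 = 7 · 13 · 17² · 37; 521645 = 5 · 17² · 19²; 10693 = 17² · 37
gcd takes min exponent of each prime: 17² = 289

289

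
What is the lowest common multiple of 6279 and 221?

106743

6279 = 3 · 7 · 13 · 23; 221 = 13 · 17
max exponents: 3 · 7 · 13 · 17 · 23 = 106743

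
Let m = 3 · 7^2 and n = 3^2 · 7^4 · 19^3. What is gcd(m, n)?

147

min exponent per shared prime: 3 · 7^2 = 147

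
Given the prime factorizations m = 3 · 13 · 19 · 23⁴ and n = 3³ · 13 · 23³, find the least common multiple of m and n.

max exponent per prime: 3³ · 13 · 19 · 23⁴ = 1866259629

1866259629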